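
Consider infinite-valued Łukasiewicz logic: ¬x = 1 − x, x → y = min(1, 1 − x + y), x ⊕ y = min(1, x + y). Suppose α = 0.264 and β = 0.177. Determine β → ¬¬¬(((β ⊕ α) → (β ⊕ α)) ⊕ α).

β ⊕ α = min(1, 0.177 + 0.264) = min(1, 0.441) = 0.441
(β ⊕ α) → (β ⊕ α) = min(1, 1 − 0.441 + 0.441) = min(1, 1.000) = 1.000
((β ⊕ α) → (β ⊕ α)) ⊕ α = min(1, 1.000 + 0.264) = min(1, 1.264) = 1.000
¬(((β ⊕ α) → (β ⊕ α)) ⊕ α) = 1 − 1.000 = 0.000
¬¬(((β ⊕ α) → (β ⊕ α)) ⊕ α) = 1 − 0.000 = 1.000
¬¬¬(((β ⊕ α) → (β ⊕ α)) ⊕ α) = 1 − 1.000 = 0.000
β → ¬¬¬(((β ⊕ α) → (β ⊕ α)) ⊕ α) = min(1, 1 − 0.177 + 0.000) = min(1, 0.823) = 0.823

0.823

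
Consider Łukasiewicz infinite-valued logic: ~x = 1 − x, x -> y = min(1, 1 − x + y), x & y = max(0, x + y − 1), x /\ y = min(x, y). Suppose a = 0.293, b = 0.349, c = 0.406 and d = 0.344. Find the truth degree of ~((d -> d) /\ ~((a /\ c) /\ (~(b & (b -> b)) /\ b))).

0.293

d -> d = min(1, 1 − 0.344 + 0.344) = min(1, 1.000) = 1.000
a /\ c = min(0.293, 0.406) = 0.293
b -> b = min(1, 1 − 0.349 + 0.349) = min(1, 1.000) = 1.000
b & (b -> b) = max(0, 0.349 + 1.000 − 1) = max(0, 0.349) = 0.349
~(b & (b -> b)) = 1 − 0.349 = 0.651
~(b & (b -> b)) /\ b = min(0.651, 0.349) = 0.349
(a /\ c) /\ (~(b & (b -> b)) /\ b) = min(0.293, 0.349) = 0.293
~((a /\ c) /\ (~(b & (b -> b)) /\ b)) = 1 − 0.293 = 0.707
(d -> d) /\ ~((a /\ c) /\ (~(b & (b -> b)) /\ b)) = min(1.000, 0.707) = 0.707
~((d -> d) /\ ~((a /\ c) /\ (~(b & (b -> b)) /\ b))) = 1 − 0.707 = 0.293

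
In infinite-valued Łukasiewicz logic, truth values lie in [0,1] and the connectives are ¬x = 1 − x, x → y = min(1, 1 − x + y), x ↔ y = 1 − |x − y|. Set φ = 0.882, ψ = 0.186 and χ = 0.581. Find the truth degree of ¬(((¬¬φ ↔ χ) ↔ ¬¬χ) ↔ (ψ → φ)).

¬φ = 1 − 0.882 = 0.118
¬¬φ = 1 − 0.118 = 0.882
¬¬φ ↔ χ = 1 − |0.882 − 0.581| = 1 − 0.301 = 0.699
¬χ = 1 − 0.581 = 0.419
¬¬χ = 1 − 0.419 = 0.581
(¬¬φ ↔ χ) ↔ ¬¬χ = 1 − |0.699 − 0.581| = 1 − 0.118 = 0.882
ψ → φ = min(1, 1 − 0.186 + 0.882) = min(1, 1.696) = 1.000
((¬¬φ ↔ χ) ↔ ¬¬χ) ↔ (ψ → φ) = 1 − |0.882 − 1.000| = 1 − 0.118 = 0.882
¬(((¬¬φ ↔ χ) ↔ ¬¬χ) ↔ (ψ → φ)) = 1 − 0.882 = 0.118

0.118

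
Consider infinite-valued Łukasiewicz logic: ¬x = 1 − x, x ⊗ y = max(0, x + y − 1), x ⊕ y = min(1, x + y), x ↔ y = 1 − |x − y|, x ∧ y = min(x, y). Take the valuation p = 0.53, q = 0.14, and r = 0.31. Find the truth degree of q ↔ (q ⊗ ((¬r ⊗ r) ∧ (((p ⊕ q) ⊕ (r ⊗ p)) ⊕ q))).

0.86

¬r = 1 − 0.31 = 0.69
¬r ⊗ r = max(0, 0.69 + 0.31 − 1) = max(0, 0.00) = 0.00
p ⊕ q = min(1, 0.53 + 0.14) = min(1, 0.67) = 0.67
r ⊗ p = max(0, 0.31 + 0.53 − 1) = max(0, -0.16) = 0.00
(p ⊕ q) ⊕ (r ⊗ p) = min(1, 0.67 + 0.00) = min(1, 0.67) = 0.67
((p ⊕ q) ⊕ (r ⊗ p)) ⊕ q = min(1, 0.67 + 0.14) = min(1, 0.81) = 0.81
(¬r ⊗ r) ∧ (((p ⊕ q) ⊕ (r ⊗ p)) ⊕ q) = min(0.00, 0.81) = 0.00
q ⊗ ((¬r ⊗ r) ∧ (((p ⊕ q) ⊕ (r ⊗ p)) ⊕ q)) = max(0, 0.14 + 0.00 − 1) = max(0, -0.86) = 0.00
q ↔ (q ⊗ ((¬r ⊗ r) ∧ (((p ⊕ q) ⊕ (r ⊗ p)) ⊕ q))) = 1 − |0.14 − 0.00| = 1 − 0.14 = 0.86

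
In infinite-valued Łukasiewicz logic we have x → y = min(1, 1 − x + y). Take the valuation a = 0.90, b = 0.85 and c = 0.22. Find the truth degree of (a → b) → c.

0.27

a → b = min(1, 1 − 0.90 + 0.85) = min(1, 0.95) = 0.95
(a → b) → c = min(1, 1 − 0.95 + 0.22) = min(1, 0.27) = 0.27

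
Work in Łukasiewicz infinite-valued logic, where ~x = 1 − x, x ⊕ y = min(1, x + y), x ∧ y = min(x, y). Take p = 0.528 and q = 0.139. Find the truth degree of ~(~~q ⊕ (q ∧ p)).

0.722

~q = 1 − 0.139 = 0.861
~~q = 1 − 0.861 = 0.139
q ∧ p = min(0.139, 0.528) = 0.139
~~q ⊕ (q ∧ p) = min(1, 0.139 + 0.139) = min(1, 0.278) = 0.278
~(~~q ⊕ (q ∧ p)) = 1 − 0.278 = 0.722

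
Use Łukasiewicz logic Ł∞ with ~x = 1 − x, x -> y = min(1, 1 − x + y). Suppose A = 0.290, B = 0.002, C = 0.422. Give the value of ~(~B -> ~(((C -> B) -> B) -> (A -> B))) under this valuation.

0.998

~B = 1 − 0.002 = 0.998
C -> B = min(1, 1 − 0.422 + 0.002) = min(1, 0.580) = 0.580
(C -> B) -> B = min(1, 1 − 0.580 + 0.002) = min(1, 0.422) = 0.422
A -> B = min(1, 1 − 0.290 + 0.002) = min(1, 0.712) = 0.712
((C -> B) -> B) -> (A -> B) = min(1, 1 − 0.422 + 0.712) = min(1, 1.290) = 1.000
~(((C -> B) -> B) -> (A -> B)) = 1 − 1.000 = 0.000
~B -> ~(((C -> B) -> B) -> (A -> B)) = min(1, 1 − 0.998 + 0.000) = min(1, 0.002) = 0.002
~(~B -> ~(((C -> B) -> B) -> (A -> B))) = 1 − 0.002 = 0.998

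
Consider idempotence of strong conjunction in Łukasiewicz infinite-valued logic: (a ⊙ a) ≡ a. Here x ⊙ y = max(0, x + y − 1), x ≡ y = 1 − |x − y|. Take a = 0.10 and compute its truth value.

a ⊙ a = max(0, 0.10 + 0.10 − 1) = max(0, -0.80) = 0.00
(a ⊙ a) ≡ a = 1 − |0.00 − 0.10| = 1 − 0.10 = 0.90
(The value 0.90 < 1 shows this instance is not satisfied; fails in Ł∞ since a ⊗ a = max(0, 2a−1) ≠ a in general.)

0.90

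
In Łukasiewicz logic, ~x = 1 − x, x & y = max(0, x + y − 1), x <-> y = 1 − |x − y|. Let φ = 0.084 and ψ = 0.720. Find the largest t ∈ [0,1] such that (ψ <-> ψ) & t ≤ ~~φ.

0.084

ψ <-> ψ = 1 − |0.720 − 0.720| = 1 − 0.000 = 1.000
So the left factor is ψ <-> ψ = 1.000.
~φ = 1 − 0.084 = 0.916
~~φ = 1 − 0.916 = 0.084
So the right-hand bound is ~~φ = 0.084.
The residuum of the Łukasiewicz t-norm gives the supremum: min(1, 1 − 1.000 + 0.084).
1 − 1.000 + 0.084 = 0.084, so t = min(1, 0.084) = 0.084.
Check: 1.000 & 0.084 = max(0, 0.084) = 0.084 ≤ 0.084.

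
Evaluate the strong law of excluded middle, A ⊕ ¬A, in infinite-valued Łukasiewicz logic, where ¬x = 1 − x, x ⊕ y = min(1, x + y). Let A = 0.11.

¬A = 1 − 0.11 = 0.89
A ⊕ ¬A = min(1, 0.11 + 0.89) = min(1, 1.00) = 1.00
(As expected: always 1 in Ł∞ since a ⊕ (1−a) = 1.)

1.00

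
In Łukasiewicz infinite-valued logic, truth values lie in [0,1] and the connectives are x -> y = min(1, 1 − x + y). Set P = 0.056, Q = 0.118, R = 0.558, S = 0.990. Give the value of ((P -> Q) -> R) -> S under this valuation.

1.000

P -> Q = min(1, 1 − 0.056 + 0.118) = min(1, 1.062) = 1.000
(P -> Q) -> R = min(1, 1 − 1.000 + 0.558) = min(1, 0.558) = 0.558
((P -> Q) -> R) -> S = min(1, 1 − 0.558 + 0.990) = min(1, 1.432) = 1.000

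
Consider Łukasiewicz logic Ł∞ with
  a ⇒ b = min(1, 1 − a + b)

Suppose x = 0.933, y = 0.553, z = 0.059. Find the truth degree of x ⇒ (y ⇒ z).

0.573

y ⇒ z = min(1, 1 − 0.553 + 0.059) = min(1, 0.506) = 0.506
x ⇒ (y ⇒ z) = min(1, 1 − 0.933 + 0.506) = min(1, 0.573) = 0.573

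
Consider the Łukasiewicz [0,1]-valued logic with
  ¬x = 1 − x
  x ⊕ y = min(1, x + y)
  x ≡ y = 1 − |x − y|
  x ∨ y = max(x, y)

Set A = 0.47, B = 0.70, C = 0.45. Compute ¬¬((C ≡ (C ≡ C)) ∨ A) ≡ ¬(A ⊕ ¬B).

C ≡ C = 1 − |0.45 − 0.45| = 1 − 0.00 = 1.00
C ≡ (C ≡ C) = 1 − |0.45 − 1.00| = 1 − 0.55 = 0.45
(C ≡ (C ≡ C)) ∨ A = max(0.45, 0.47) = 0.47
¬((C ≡ (C ≡ C)) ∨ A) = 1 − 0.47 = 0.53
¬¬((C ≡ (C ≡ C)) ∨ A) = 1 − 0.53 = 0.47
¬B = 1 − 0.70 = 0.30
A ⊕ ¬B = min(1, 0.47 + 0.30) = min(1, 0.77) = 0.77
¬(A ⊕ ¬B) = 1 − 0.77 = 0.23
¬¬((C ≡ (C ≡ C)) ∨ A) ≡ ¬(A ⊕ ¬B) = 1 − |0.47 − 0.23| = 1 − 0.24 = 0.76

0.76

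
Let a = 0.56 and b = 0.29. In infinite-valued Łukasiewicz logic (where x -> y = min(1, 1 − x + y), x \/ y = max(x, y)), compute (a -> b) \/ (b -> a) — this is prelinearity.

1.00

a -> b = min(1, 1 − 0.56 + 0.29) = min(1, 0.73) = 0.73
b -> a = min(1, 1 − 0.29 + 0.56) = min(1, 1.27) = 1.00
(a -> b) \/ (b -> a) = max(0.73, 1.00) = 1.00
(As expected: a Ł∞-tautology — holds in every MV-chain.)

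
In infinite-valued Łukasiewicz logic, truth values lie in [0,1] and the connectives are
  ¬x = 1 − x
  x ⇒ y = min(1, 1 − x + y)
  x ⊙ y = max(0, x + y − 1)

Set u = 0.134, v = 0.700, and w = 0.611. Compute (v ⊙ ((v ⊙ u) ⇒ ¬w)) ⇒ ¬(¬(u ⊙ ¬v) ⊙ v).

0.600

v ⊙ u = max(0, 0.700 + 0.134 − 1) = max(0, -0.166) = 0.000
¬w = 1 − 0.611 = 0.389
(v ⊙ u) ⇒ ¬w = min(1, 1 − 0.000 + 0.389) = min(1, 1.389) = 1.000
v ⊙ ((v ⊙ u) ⇒ ¬w) = max(0, 0.700 + 1.000 − 1) = max(0, 0.700) = 0.700
¬v = 1 − 0.700 = 0.300
u ⊙ ¬v = max(0, 0.134 + 0.300 − 1) = max(0, -0.566) = 0.000
¬(u ⊙ ¬v) = 1 − 0.000 = 1.000
¬(u ⊙ ¬v) ⊙ v = max(0, 1.000 + 0.700 − 1) = max(0, 0.700) = 0.700
¬(¬(u ⊙ ¬v) ⊙ v) = 1 − 0.700 = 0.300
(v ⊙ ((v ⊙ u) ⇒ ¬w)) ⇒ ¬(¬(u ⊙ ¬v) ⊙ v) = min(1, 1 − 0.700 + 0.300) = min(1, 0.600) = 0.600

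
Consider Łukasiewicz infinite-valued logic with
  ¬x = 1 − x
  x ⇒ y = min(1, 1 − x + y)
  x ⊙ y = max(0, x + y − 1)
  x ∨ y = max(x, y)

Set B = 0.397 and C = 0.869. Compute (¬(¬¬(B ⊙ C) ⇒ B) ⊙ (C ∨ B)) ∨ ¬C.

0.131

B ⊙ C = max(0, 0.397 + 0.869 − 1) = max(0, 0.266) = 0.266
¬(B ⊙ C) = 1 − 0.266 = 0.734
¬¬(B ⊙ C) = 1 − 0.734 = 0.266
¬¬(B ⊙ C) ⇒ B = min(1, 1 − 0.266 + 0.397) = min(1, 1.131) = 1.000
¬(¬¬(B ⊙ C) ⇒ B) = 1 − 1.000 = 0.000
C ∨ B = max(0.869, 0.397) = 0.869
¬(¬¬(B ⊙ C) ⇒ B) ⊙ (C ∨ B) = max(0, 0.000 + 0.869 − 1) = max(0, -0.131) = 0.000
¬C = 1 − 0.869 = 0.131
(¬(¬¬(B ⊙ C) ⇒ B) ⊙ (C ∨ B)) ∨ ¬C = max(0.000, 0.131) = 0.131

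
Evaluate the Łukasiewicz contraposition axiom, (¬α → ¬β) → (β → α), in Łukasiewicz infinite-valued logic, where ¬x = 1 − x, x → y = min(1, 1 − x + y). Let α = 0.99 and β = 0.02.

1.00

¬α = 1 − 0.99 = 0.01
¬β = 1 − 0.02 = 0.98
¬α → ¬β = min(1, 1 − 0.01 + 0.98) = min(1, 1.97) = 1.00
β → α = min(1, 1 − 0.02 + 0.99) = min(1, 1.97) = 1.00
(¬α → ¬β) → (β → α) = min(1, 1 − 1.00 + 1.00) = min(1, 1.00) = 1.00
(As expected: an axiom of Ł∞, always 1.)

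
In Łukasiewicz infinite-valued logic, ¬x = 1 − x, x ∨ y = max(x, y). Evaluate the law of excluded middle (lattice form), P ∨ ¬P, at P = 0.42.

¬P = 1 − 0.42 = 0.58
P ∨ ¬P = max(0.42, 0.58) = 0.58
(The value 0.58 < 1 shows this instance is not satisfied; not a Ł∞-tautology — its value is max(a, 1−a).)

0.58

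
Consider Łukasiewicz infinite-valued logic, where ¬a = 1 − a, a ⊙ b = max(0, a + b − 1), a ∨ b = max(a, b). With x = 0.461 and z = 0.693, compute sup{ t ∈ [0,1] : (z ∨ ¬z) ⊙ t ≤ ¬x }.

¬z = 1 − 0.693 = 0.307
z ∨ ¬z = max(0.693, 0.307) = 0.693
So the left factor is z ∨ ¬z = 0.693.
¬x = 1 − 0.461 = 0.539
So the right-hand bound is ¬x = 0.539.
The residuum of the Łukasiewicz t-norm gives the supremum: min(1, 1 − 0.693 + 0.539).
1 − 0.693 + 0.539 = 0.846, so t = min(1, 0.846) = 0.846.
Check: 0.693 ⊙ 0.846 = max(0, 0.539) = 0.539 ≤ 0.539.

0.846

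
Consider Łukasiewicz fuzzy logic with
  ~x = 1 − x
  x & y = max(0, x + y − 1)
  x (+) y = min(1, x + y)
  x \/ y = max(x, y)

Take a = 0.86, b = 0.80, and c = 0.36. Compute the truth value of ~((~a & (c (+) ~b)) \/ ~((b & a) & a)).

0.52

~a = 1 − 0.86 = 0.14
~b = 1 − 0.80 = 0.20
c (+) ~b = min(1, 0.36 + 0.20) = min(1, 0.56) = 0.56
~a & (c (+) ~b) = max(0, 0.14 + 0.56 − 1) = max(0, -0.30) = 0.00
b & a = max(0, 0.80 + 0.86 − 1) = max(0, 0.66) = 0.66
(b & a) & a = max(0, 0.66 + 0.86 − 1) = max(0, 0.52) = 0.52
~((b & a) & a) = 1 − 0.52 = 0.48
(~a & (c (+) ~b)) \/ ~((b & a) & a) = max(0.00, 0.48) = 0.48
~((~a & (c (+) ~b)) \/ ~((b & a) & a)) = 1 − 0.48 = 0.52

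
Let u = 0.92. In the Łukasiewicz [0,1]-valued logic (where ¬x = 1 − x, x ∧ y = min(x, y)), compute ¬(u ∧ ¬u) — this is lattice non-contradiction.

0.92

¬u = 1 − 0.92 = 0.08
u ∧ ¬u = min(0.92, 0.08) = 0.08
¬(u ∧ ¬u) = 1 − 0.08 = 0.92
(The value 0.92 < 1 shows this instance is not satisfied; not a Ł∞-tautology — its value is 1 − min(a, 1−a).)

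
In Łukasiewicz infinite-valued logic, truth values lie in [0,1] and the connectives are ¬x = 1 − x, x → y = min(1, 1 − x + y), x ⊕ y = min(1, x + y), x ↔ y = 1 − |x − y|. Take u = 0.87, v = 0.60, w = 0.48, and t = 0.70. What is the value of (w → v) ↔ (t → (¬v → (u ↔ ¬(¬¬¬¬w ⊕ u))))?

1.00

w → v = min(1, 1 − 0.48 + 0.60) = min(1, 1.12) = 1.00
¬v = 1 − 0.60 = 0.40
¬w = 1 − 0.48 = 0.52
¬¬w = 1 − 0.52 = 0.48
¬¬¬w = 1 − 0.48 = 0.52
¬¬¬¬w = 1 − 0.52 = 0.48
¬¬¬¬w ⊕ u = min(1, 0.48 + 0.87) = min(1, 1.35) = 1.00
¬(¬¬¬¬w ⊕ u) = 1 − 1.00 = 0.00
u ↔ ¬(¬¬¬¬w ⊕ u) = 1 − |0.87 − 0.00| = 1 − 0.87 = 0.13
¬v → (u ↔ ¬(¬¬¬¬w ⊕ u)) = min(1, 1 − 0.40 + 0.13) = min(1, 0.73) = 0.73
t → (¬v → (u ↔ ¬(¬¬¬¬w ⊕ u))) = min(1, 1 − 0.70 + 0.73) = min(1, 1.03) = 1.00
(w → v) ↔ (t → (¬v → (u ↔ ¬(¬¬¬¬w ⊕ u)))) = 1 − |1.00 − 1.00| = 1 − 0.00 = 1.00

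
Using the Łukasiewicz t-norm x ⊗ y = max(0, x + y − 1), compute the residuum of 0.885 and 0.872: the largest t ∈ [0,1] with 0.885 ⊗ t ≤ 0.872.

The residuum of the Łukasiewicz t-norm gives the supremum: min(1, 1 − 0.885 + 0.872).
1 − 0.885 + 0.872 = 0.987, so t = min(1, 0.987) = 0.987.
Check: 0.885 ⊗ 0.987 = max(0, 0.872) = 0.872 ≤ 0.872.

0.987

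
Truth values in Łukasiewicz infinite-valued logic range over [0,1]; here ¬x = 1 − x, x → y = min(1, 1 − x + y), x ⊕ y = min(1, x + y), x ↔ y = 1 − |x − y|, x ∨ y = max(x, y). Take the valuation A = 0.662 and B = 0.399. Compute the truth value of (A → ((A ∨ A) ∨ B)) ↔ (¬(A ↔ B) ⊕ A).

0.925

A ∨ A = max(0.662, 0.662) = 0.662
(A ∨ A) ∨ B = max(0.662, 0.399) = 0.662
A → ((A ∨ A) ∨ B) = min(1, 1 − 0.662 + 0.662) = min(1, 1.000) = 1.000
A ↔ B = 1 − |0.662 − 0.399| = 1 − 0.263 = 0.737
¬(A ↔ B) = 1 − 0.737 = 0.263
¬(A ↔ B) ⊕ A = min(1, 0.263 + 0.662) = min(1, 0.925) = 0.925
(A → ((A ∨ A) ∨ B)) ↔ (¬(A ↔ B) ⊕ A) = 1 − |1.000 − 0.925| = 1 − 0.075 = 0.925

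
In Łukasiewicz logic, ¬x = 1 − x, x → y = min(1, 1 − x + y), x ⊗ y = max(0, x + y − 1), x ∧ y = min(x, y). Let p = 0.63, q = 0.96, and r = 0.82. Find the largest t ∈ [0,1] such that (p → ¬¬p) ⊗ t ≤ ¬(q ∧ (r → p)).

0.19

¬p = 1 − 0.63 = 0.37
¬¬p = 1 − 0.37 = 0.63
p → ¬¬p = min(1, 1 − 0.63 + 0.63) = min(1, 1.00) = 1.00
So the left factor is p → ¬¬p = 1.00.
r → p = min(1, 1 − 0.82 + 0.63) = min(1, 0.81) = 0.81
q ∧ (r → p) = min(0.96, 0.81) = 0.81
¬(q ∧ (r → p)) = 1 − 0.81 = 0.19
So the right-hand bound is ¬(q ∧ (r → p)) = 0.19.
The residuum of the Łukasiewicz t-norm gives the supremum: min(1, 1 − 1.00 + 0.19).
1 − 1.00 + 0.19 = 0.19, so t = min(1, 0.19) = 0.19.
Check: 1.00 ⊗ 0.19 = max(0, 0.19) = 0.19 ≤ 0.19.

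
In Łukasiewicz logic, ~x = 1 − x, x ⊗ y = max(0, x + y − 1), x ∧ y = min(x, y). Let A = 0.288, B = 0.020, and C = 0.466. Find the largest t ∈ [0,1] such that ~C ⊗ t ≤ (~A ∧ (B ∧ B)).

~C = 1 − 0.466 = 0.534
So the left factor is ~C = 0.534.
~A = 1 − 0.288 = 0.712
B ∧ B = min(0.020, 0.020) = 0.020
~A ∧ (B ∧ B) = min(0.712, 0.020) = 0.020
So the right-hand bound is ~A ∧ (B ∧ B) = 0.020.
The residuum of the Łukasiewicz t-norm gives the supremum: min(1, 1 − 0.534 + 0.020).
1 − 0.534 + 0.020 = 0.486, so t = min(1, 0.486) = 0.486.
Check: 0.534 ⊗ 0.486 = max(0, 0.020) = 0.020 ≤ 0.020.

0.486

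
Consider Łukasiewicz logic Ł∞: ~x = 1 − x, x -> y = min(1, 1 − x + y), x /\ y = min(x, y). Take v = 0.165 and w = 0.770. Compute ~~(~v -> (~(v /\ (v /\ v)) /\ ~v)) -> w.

0.770

~v = 1 − 0.165 = 0.835
v /\ v = min(0.165, 0.165) = 0.165
v /\ (v /\ v) = min(0.165, 0.165) = 0.165
~(v /\ (v /\ v)) = 1 − 0.165 = 0.835
~(v /\ (v /\ v)) /\ ~v = min(0.835, 0.835) = 0.835
~v -> (~(v /\ (v /\ v)) /\ ~v) = min(1, 1 − 0.835 + 0.835) = min(1, 1.000) = 1.000
~(~v -> (~(v /\ (v /\ v)) /\ ~v)) = 1 − 1.000 = 0.000
~~(~v -> (~(v /\ (v /\ v)) /\ ~v)) = 1 − 0.000 = 1.000
~~(~v -> (~(v /\ (v /\ v)) /\ ~v)) -> w = min(1, 1 − 1.000 + 0.770) = min(1, 0.770) = 0.770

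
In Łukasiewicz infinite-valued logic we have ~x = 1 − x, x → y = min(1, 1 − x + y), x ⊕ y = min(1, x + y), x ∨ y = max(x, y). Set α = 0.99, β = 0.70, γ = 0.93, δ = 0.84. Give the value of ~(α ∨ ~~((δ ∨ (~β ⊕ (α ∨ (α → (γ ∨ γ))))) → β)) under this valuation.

0.01

~β = 1 − 0.70 = 0.30
γ ∨ γ = max(0.93, 0.93) = 0.93
α → (γ ∨ γ) = min(1, 1 − 0.99 + 0.93) = min(1, 0.94) = 0.94
α ∨ (α → (γ ∨ γ)) = max(0.99, 0.94) = 0.99
~β ⊕ (α ∨ (α → (γ ∨ γ))) = min(1, 0.30 + 0.99) = min(1, 1.29) = 1.00
δ ∨ (~β ⊕ (α ∨ (α → (γ ∨ γ)))) = max(0.84, 1.00) = 1.00
(δ ∨ (~β ⊕ (α ∨ (α → (γ ∨ γ))))) → β = min(1, 1 − 1.00 + 0.70) = min(1, 0.70) = 0.70
~((δ ∨ (~β ⊕ (α ∨ (α → (γ ∨ γ))))) → β) = 1 − 0.70 = 0.30
~~((δ ∨ (~β ⊕ (α ∨ (α → (γ ∨ γ))))) → β) = 1 − 0.30 = 0.70
α ∨ ~~((δ ∨ (~β ⊕ (α ∨ (α → (γ ∨ γ))))) → β) = max(0.99, 0.70) = 0.99
~(α ∨ ~~((δ ∨ (~β ⊕ (α ∨ (α → (γ ∨ γ))))) → β)) = 1 − 0.99 = 0.01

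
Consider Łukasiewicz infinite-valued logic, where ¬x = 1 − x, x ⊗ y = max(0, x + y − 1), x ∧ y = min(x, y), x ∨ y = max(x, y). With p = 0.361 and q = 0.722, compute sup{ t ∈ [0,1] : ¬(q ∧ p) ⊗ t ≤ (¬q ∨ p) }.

q ∧ p = min(0.722, 0.361) = 0.361
¬(q ∧ p) = 1 − 0.361 = 0.639
So the left factor is ¬(q ∧ p) = 0.639.
¬q = 1 − 0.722 = 0.278
¬q ∨ p = max(0.278, 0.361) = 0.361
So the right-hand bound is ¬q ∨ p = 0.361.
The residuum of the Łukasiewicz t-norm gives the supremum: min(1, 1 − 0.639 + 0.361).
1 − 0.639 + 0.361 = 0.722, so t = min(1, 0.722) = 0.722.
Check: 0.639 ⊗ 0.722 = max(0, 0.361) = 0.361 ≤ 0.361.

0.722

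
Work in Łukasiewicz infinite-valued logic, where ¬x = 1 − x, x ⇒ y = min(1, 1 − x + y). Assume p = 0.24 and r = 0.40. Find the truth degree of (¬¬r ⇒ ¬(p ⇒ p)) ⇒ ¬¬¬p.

¬r = 1 − 0.40 = 0.60
¬¬r = 1 − 0.60 = 0.40
p ⇒ p = min(1, 1 − 0.24 + 0.24) = min(1, 1.00) = 1.00
¬(p ⇒ p) = 1 − 1.00 = 0.00
¬¬r ⇒ ¬(p ⇒ p) = min(1, 1 − 0.40 + 0.00) = min(1, 0.60) = 0.60
¬p = 1 − 0.24 = 0.76
¬¬p = 1 − 0.76 = 0.24
¬¬¬p = 1 − 0.24 = 0.76
(¬¬r ⇒ ¬(p ⇒ p)) ⇒ ¬¬¬p = min(1, 1 − 0.60 + 0.76) = min(1, 1.16) = 1.00

1.00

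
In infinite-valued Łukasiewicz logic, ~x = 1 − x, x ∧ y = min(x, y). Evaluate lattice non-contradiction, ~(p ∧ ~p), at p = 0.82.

~p = 1 − 0.82 = 0.18
p ∧ ~p = min(0.82, 0.18) = 0.18
~(p ∧ ~p) = 1 − 0.18 = 0.82
(The value 0.82 < 1 shows this instance is not satisfied; not a Ł∞-tautology — its value is 1 − min(a, 1−a).)

0.82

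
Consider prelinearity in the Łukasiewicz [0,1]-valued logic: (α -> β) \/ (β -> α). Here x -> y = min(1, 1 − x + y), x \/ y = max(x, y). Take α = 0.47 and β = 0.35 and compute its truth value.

1.00

α -> β = min(1, 1 − 0.47 + 0.35) = min(1, 0.88) = 0.88
β -> α = min(1, 1 − 0.35 + 0.47) = min(1, 1.12) = 1.00
(α -> β) \/ (β -> α) = max(0.88, 1.00) = 1.00
(As expected: a Ł∞-tautology — holds in every MV-chain.)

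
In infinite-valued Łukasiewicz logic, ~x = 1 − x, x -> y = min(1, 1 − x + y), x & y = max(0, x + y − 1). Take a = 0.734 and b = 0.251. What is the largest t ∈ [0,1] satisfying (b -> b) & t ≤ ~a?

0.266

b -> b = min(1, 1 − 0.251 + 0.251) = min(1, 1.000) = 1.000
So the left factor is b -> b = 1.000.
~a = 1 − 0.734 = 0.266
So the right-hand bound is ~a = 0.266.
The residuum of the Łukasiewicz t-norm gives the supremum: min(1, 1 − 1.000 + 0.266).
1 − 1.000 + 0.266 = 0.266, so t = min(1, 0.266) = 0.266.
Check: 1.000 & 0.266 = max(0, 0.266) = 0.266 ≤ 0.266.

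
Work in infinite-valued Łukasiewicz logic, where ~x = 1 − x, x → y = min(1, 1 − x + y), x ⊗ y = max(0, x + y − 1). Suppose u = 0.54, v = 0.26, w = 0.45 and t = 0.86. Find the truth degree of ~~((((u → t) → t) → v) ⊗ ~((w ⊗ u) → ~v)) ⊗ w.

u → t = min(1, 1 − 0.54 + 0.86) = min(1, 1.32) = 1.00
(u → t) → t = min(1, 1 − 1.00 + 0.86) = min(1, 0.86) = 0.86
((u → t) → t) → v = min(1, 1 − 0.86 + 0.26) = min(1, 0.40) = 0.40
w ⊗ u = max(0, 0.45 + 0.54 − 1) = max(0, -0.01) = 0.00
~v = 1 − 0.26 = 0.74
(w ⊗ u) → ~v = min(1, 1 − 0.00 + 0.74) = min(1, 1.74) = 1.00
~((w ⊗ u) → ~v) = 1 − 1.00 = 0.00
(((u → t) → t) → v) ⊗ ~((w ⊗ u) → ~v) = max(0, 0.40 + 0.00 − 1) = max(0, -0.60) = 0.00
~((((u → t) → t) → v) ⊗ ~((w ⊗ u) → ~v)) = 1 − 0.00 = 1.00
~~((((u → t) → t) → v) ⊗ ~((w ⊗ u) → ~v)) = 1 − 1.00 = 0.00
~~((((u → t) → t) → v) ⊗ ~((w ⊗ u) → ~v)) ⊗ w = max(0, 0.00 + 0.45 − 1) = max(0, -0.55) = 0.00

0.00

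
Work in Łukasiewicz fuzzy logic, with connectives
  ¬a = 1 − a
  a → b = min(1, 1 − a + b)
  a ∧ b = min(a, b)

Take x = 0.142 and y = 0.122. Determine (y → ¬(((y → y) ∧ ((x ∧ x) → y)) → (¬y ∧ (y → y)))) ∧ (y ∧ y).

0.122

y → y = min(1, 1 − 0.122 + 0.122) = min(1, 1.000) = 1.000
x ∧ x = min(0.142, 0.142) = 0.142
(x ∧ x) → y = min(1, 1 − 0.142 + 0.122) = min(1, 0.980) = 0.980
(y → y) ∧ ((x ∧ x) → y) = min(1.000, 0.980) = 0.980
¬y = 1 − 0.122 = 0.878
¬y ∧ (y → y) = min(0.878, 1.000) = 0.878
((y → y) ∧ ((x ∧ x) → y)) → (¬y ∧ (y → y)) = min(1, 1 − 0.980 + 0.878) = min(1, 0.898) = 0.898
¬(((y → y) ∧ ((x ∧ x) → y)) → (¬y ∧ (y → y))) = 1 − 0.898 = 0.102
y → ¬(((y → y) ∧ ((x ∧ x) → y)) → (¬y ∧ (y → y))) = min(1, 1 − 0.122 + 0.102) = min(1, 0.980) = 0.980
y ∧ y = min(0.122, 0.122) = 0.122
(y → ¬(((y → y) ∧ ((x ∧ x) → y)) → (¬y ∧ (y → y)))) ∧ (y ∧ y) = min(0.980, 0.122) = 0.122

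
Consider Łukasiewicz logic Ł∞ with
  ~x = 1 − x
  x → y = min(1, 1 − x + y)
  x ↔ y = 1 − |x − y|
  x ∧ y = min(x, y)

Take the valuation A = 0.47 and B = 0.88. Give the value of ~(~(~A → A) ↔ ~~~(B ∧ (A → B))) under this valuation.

0.06

~A = 1 − 0.47 = 0.53
~A → A = min(1, 1 − 0.53 + 0.47) = min(1, 0.94) = 0.94
~(~A → A) = 1 − 0.94 = 0.06
A → B = min(1, 1 − 0.47 + 0.88) = min(1, 1.41) = 1.00
B ∧ (A → B) = min(0.88, 1.00) = 0.88
~(B ∧ (A → B)) = 1 − 0.88 = 0.12
~~(B ∧ (A → B)) = 1 − 0.12 = 0.88
~~~(B ∧ (A → B)) = 1 − 0.88 = 0.12
~(~A → A) ↔ ~~~(B ∧ (A → B)) = 1 − |0.06 − 0.12| = 1 − 0.06 = 0.94
~(~(~A → A) ↔ ~~~(B ∧ (A → B))) = 1 − 0.94 = 0.06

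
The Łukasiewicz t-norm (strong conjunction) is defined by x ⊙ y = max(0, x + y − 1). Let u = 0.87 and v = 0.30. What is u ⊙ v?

u ⊙ v = max(0, 0.87 + 0.30 − 1) = max(0, 0.17) = 0.17
For comparison, the Gödel (minimum) t-norm min(x, y) would give 0.30.

0.17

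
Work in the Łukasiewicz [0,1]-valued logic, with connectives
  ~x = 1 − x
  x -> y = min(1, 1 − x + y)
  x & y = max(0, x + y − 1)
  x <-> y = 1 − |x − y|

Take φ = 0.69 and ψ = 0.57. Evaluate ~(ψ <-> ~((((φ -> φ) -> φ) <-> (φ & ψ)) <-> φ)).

0.45

φ -> φ = min(1, 1 − 0.69 + 0.69) = min(1, 1.00) = 1.00
(φ -> φ) -> φ = min(1, 1 − 1.00 + 0.69) = min(1, 0.69) = 0.69
φ & ψ = max(0, 0.69 + 0.57 − 1) = max(0, 0.26) = 0.26
((φ -> φ) -> φ) <-> (φ & ψ) = 1 − |0.69 − 0.26| = 1 − 0.43 = 0.57
(((φ -> φ) -> φ) <-> (φ & ψ)) <-> φ = 1 − |0.57 − 0.69| = 1 − 0.12 = 0.88
~((((φ -> φ) -> φ) <-> (φ & ψ)) <-> φ) = 1 − 0.88 = 0.12
ψ <-> ~((((φ -> φ) -> φ) <-> (φ & ψ)) <-> φ) = 1 − |0.57 − 0.12| = 1 − 0.45 = 0.55
~(ψ <-> ~((((φ -> φ) -> φ) <-> (φ & ψ)) <-> φ)) = 1 − 0.55 = 0.45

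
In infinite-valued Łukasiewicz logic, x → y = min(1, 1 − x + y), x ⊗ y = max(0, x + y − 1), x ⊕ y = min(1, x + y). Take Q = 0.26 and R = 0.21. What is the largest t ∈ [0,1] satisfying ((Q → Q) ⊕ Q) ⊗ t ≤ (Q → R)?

0.95

Q → Q = min(1, 1 − 0.26 + 0.26) = min(1, 1.00) = 1.00
(Q → Q) ⊕ Q = min(1, 1.00 + 0.26) = min(1, 1.26) = 1.00
So the left factor is (Q → Q) ⊕ Q = 1.00.
Q → R = min(1, 1 − 0.26 + 0.21) = min(1, 0.95) = 0.95
So the right-hand bound is Q → R = 0.95.
The residuum of the Łukasiewicz t-norm gives the supremum: min(1, 1 − 1.00 + 0.95).
1 − 1.00 + 0.95 = 0.95, so t = min(1, 0.95) = 0.95.
Check: 1.00 ⊗ 0.95 = max(0, 0.95) = 0.95 ≤ 0.95.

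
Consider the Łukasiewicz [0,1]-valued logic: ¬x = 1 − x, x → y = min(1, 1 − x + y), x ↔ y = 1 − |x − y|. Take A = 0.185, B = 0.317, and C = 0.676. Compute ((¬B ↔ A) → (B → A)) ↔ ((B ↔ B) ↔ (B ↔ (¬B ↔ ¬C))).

0.676

¬B = 1 − 0.317 = 0.683
¬B ↔ A = 1 − |0.683 − 0.185| = 1 − 0.498 = 0.502
B → A = min(1, 1 − 0.317 + 0.185) = min(1, 0.868) = 0.868
(¬B ↔ A) → (B → A) = min(1, 1 − 0.502 + 0.868) = min(1, 1.366) = 1.000
B ↔ B = 1 − |0.317 − 0.317| = 1 − 0.000 = 1.000
¬C = 1 − 0.676 = 0.324
¬B ↔ ¬C = 1 − |0.683 − 0.324| = 1 − 0.359 = 0.641
B ↔ (¬B ↔ ¬C) = 1 − |0.317 − 0.641| = 1 − 0.324 = 0.676
(B ↔ B) ↔ (B ↔ (¬B ↔ ¬C)) = 1 − |1.000 − 0.676| = 1 − 0.324 = 0.676
((¬B ↔ A) → (B → A)) ↔ ((B ↔ B) ↔ (B ↔ (¬B ↔ ¬C))) = 1 − |1.000 − 0.676| = 1 − 0.324 = 0.676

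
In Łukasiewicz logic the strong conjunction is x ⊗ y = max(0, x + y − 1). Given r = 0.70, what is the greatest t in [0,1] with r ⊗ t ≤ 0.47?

0.77

The residuum of the Łukasiewicz t-norm gives the supremum: min(1, 1 − 0.70 + 0.47).
1 − 0.70 + 0.47 = 0.77, so t = min(1, 0.77) = 0.77.
Check: 0.70 ⊗ 0.77 = max(0, 0.47) = 0.47 ≤ 0.47.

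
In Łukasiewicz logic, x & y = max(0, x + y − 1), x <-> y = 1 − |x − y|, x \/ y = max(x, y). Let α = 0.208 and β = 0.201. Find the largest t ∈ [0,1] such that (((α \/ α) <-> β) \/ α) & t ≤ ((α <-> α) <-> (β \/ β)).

α \/ α = max(0.208, 0.208) = 0.208
(α \/ α) <-> β = 1 − |0.208 − 0.201| = 1 − 0.007 = 0.993
((α \/ α) <-> β) \/ α = max(0.993, 0.208) = 0.993
So the left factor is ((α \/ α) <-> β) \/ α = 0.993.
α <-> α = 1 − |0.208 − 0.208| = 1 − 0.000 = 1.000
β \/ β = max(0.201, 0.201) = 0.201
(α <-> α) <-> (β \/ β) = 1 − |1.000 − 0.201| = 1 − 0.799 = 0.201
So the right-hand bound is (α <-> α) <-> (β \/ β) = 0.201.
The residuum of the Łukasiewicz t-norm gives the supremum: min(1, 1 − 0.993 + 0.201).
1 − 0.993 + 0.201 = 0.208, so t = min(1, 0.208) = 0.208.
Check: 0.993 & 0.208 = max(0, 0.201) = 0.201 ≤ 0.201.

0.208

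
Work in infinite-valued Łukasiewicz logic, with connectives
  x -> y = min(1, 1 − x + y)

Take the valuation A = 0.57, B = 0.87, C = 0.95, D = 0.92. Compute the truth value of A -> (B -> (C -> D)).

C -> D = min(1, 1 − 0.95 + 0.92) = min(1, 0.97) = 0.97
B -> (C -> D) = min(1, 1 − 0.87 + 0.97) = min(1, 1.10) = 1.00
A -> (B -> (C -> D)) = min(1, 1 − 0.57 + 1.00) = min(1, 1.43) = 1.00

1.00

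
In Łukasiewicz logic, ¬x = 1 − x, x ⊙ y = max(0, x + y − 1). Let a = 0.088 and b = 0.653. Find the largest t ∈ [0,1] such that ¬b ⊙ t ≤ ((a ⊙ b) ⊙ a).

¬b = 1 − 0.653 = 0.347
So the left factor is ¬b = 0.347.
a ⊙ b = max(0, 0.088 + 0.653 − 1) = max(0, -0.259) = 0.000
(a ⊙ b) ⊙ a = max(0, 0.000 + 0.088 − 1) = max(0, -0.912) = 0.000
So the right-hand bound is (a ⊙ b) ⊙ a = 0.000.
The residuum of the Łukasiewicz t-norm gives the supremum: min(1, 1 − 0.347 + 0.000).
1 − 0.347 + 0.000 = 0.653, so t = min(1, 0.653) = 0.653.
Check: 0.347 ⊙ 0.653 = max(0, 0.000) = 0.000 ≤ 0.000.

0.653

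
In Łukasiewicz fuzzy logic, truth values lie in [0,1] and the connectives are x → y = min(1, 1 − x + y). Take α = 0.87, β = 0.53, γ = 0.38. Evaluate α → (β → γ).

0.98

β → γ = min(1, 1 − 0.53 + 0.38) = min(1, 0.85) = 0.85
α → (β → γ) = min(1, 1 − 0.87 + 0.85) = min(1, 0.98) = 0.98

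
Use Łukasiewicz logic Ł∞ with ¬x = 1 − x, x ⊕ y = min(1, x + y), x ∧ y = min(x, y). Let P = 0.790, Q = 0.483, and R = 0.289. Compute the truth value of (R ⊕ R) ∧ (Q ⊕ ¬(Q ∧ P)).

R ⊕ R = min(1, 0.289 + 0.289) = min(1, 0.578) = 0.578
Q ∧ P = min(0.483, 0.790) = 0.483
¬(Q ∧ P) = 1 − 0.483 = 0.517
Q ⊕ ¬(Q ∧ P) = min(1, 0.483 + 0.517) = min(1, 1.000) = 1.000
(R ⊕ R) ∧ (Q ⊕ ¬(Q ∧ P)) = min(0.578, 1.000) = 0.578

0.578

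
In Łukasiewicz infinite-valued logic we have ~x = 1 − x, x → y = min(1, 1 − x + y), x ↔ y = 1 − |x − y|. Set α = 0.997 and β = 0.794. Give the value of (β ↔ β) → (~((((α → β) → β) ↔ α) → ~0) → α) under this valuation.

β ↔ β = 1 − |0.794 − 0.794| = 1 − 0.000 = 1.000
α → β = min(1, 1 − 0.997 + 0.794) = min(1, 0.797) = 0.797
(α → β) → β = min(1, 1 − 0.797 + 0.794) = min(1, 0.997) = 0.997
((α → β) → β) ↔ α = 1 − |0.997 − 0.997| = 1 − 0.000 = 1.000
~0 = 1 − 0.000 = 1.000
(((α → β) → β) ↔ α) → ~0 = min(1, 1 − 1.000 + 1.000) = min(1, 1.000) = 1.000
~((((α → β) → β) ↔ α) → ~0) = 1 − 1.000 = 0.000
~((((α → β) → β) ↔ α) → ~0) → α = min(1, 1 − 0.000 + 0.997) = min(1, 1.997) = 1.000
(β ↔ β) → (~((((α → β) → β) ↔ α) → ~0) → α) = min(1, 1 − 1.000 + 1.000) = min(1, 1.000) = 1.000

1.000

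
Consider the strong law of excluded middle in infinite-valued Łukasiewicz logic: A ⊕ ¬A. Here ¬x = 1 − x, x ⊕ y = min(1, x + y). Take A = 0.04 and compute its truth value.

¬A = 1 − 0.04 = 0.96
A ⊕ ¬A = min(1, 0.04 + 0.96) = min(1, 1.00) = 1.00
(As expected: always 1 in Ł∞ since a ⊕ (1−a) = 1.)

1.00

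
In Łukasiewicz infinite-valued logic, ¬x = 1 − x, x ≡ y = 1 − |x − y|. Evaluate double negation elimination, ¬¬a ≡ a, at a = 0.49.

1.00

¬a = 1 − 0.49 = 0.51
¬¬a = 1 − 0.51 = 0.49
¬¬a ≡ a = 1 − |0.49 − 0.49| = 1 − 0.00 = 1.00
(As expected: always 1 in Ł∞ since negation is involutive.)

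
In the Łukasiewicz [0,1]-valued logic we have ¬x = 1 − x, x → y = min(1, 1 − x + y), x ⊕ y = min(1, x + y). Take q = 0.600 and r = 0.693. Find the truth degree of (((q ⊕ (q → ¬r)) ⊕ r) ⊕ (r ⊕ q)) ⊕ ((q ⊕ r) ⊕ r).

1.000

¬r = 1 − 0.693 = 0.307
q → ¬r = min(1, 1 − 0.600 + 0.307) = min(1, 0.707) = 0.707
q ⊕ (q → ¬r) = min(1, 0.600 + 0.707) = min(1, 1.307) = 1.000
(q ⊕ (q → ¬r)) ⊕ r = min(1, 1.000 + 0.693) = min(1, 1.693) = 1.000
r ⊕ q = min(1, 0.693 + 0.600) = min(1, 1.293) = 1.000
((q ⊕ (q → ¬r)) ⊕ r) ⊕ (r ⊕ q) = min(1, 1.000 + 1.000) = min(1, 2.000) = 1.000
q ⊕ r = min(1, 0.600 + 0.693) = min(1, 1.293) = 1.000
(q ⊕ r) ⊕ r = min(1, 1.000 + 0.693) = min(1, 1.693) = 1.000
(((q ⊕ (q → ¬r)) ⊕ r) ⊕ (r ⊕ q)) ⊕ ((q ⊕ r) ⊕ r) = min(1, 1.000 + 1.000) = min(1, 2.000) = 1.000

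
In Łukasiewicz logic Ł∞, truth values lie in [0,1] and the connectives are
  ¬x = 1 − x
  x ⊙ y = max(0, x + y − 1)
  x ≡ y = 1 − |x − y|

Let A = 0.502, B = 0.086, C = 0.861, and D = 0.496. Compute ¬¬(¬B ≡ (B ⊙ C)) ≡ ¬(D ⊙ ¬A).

¬B = 1 − 0.086 = 0.914
B ⊙ C = max(0, 0.086 + 0.861 − 1) = max(0, -0.053) = 0.000
¬B ≡ (B ⊙ C) = 1 − |0.914 − 0.000| = 1 − 0.914 = 0.086
¬(¬B ≡ (B ⊙ C)) = 1 − 0.086 = 0.914
¬¬(¬B ≡ (B ⊙ C)) = 1 − 0.914 = 0.086
¬A = 1 − 0.502 = 0.498
D ⊙ ¬A = max(0, 0.496 + 0.498 − 1) = max(0, -0.006) = 0.000
¬(D ⊙ ¬A) = 1 − 0.000 = 1.000
¬¬(¬B ≡ (B ⊙ C)) ≡ ¬(D ⊙ ¬A) = 1 − |0.086 − 1.000| = 1 − 0.914 = 0.086

0.086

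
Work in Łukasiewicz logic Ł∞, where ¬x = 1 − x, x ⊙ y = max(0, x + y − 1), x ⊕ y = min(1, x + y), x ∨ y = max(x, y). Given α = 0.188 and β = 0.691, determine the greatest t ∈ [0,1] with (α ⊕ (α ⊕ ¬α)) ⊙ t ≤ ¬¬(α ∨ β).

¬α = 1 − 0.188 = 0.812
α ⊕ ¬α = min(1, 0.188 + 0.812) = min(1, 1.000) = 1.000
α ⊕ (α ⊕ ¬α) = min(1, 0.188 + 1.000) = min(1, 1.188) = 1.000
So the left factor is α ⊕ (α ⊕ ¬α) = 1.000.
α ∨ β = max(0.188, 0.691) = 0.691
¬(α ∨ β) = 1 − 0.691 = 0.309
¬¬(α ∨ β) = 1 − 0.309 = 0.691
So the right-hand bound is ¬¬(α ∨ β) = 0.691.
The residuum of the Łukasiewicz t-norm gives the supremum: min(1, 1 − 1.000 + 0.691).
1 − 1.000 + 0.691 = 0.691, so t = min(1, 0.691) = 0.691.
Check: 1.000 ⊙ 0.691 = max(0, 0.691) = 0.691 ≤ 0.691.

0.691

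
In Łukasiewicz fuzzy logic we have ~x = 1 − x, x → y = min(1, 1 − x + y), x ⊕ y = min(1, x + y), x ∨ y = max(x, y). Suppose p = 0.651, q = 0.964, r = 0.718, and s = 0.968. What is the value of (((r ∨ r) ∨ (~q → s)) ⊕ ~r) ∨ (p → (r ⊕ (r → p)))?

r ∨ r = max(0.718, 0.718) = 0.718
~q = 1 − 0.964 = 0.036
~q → s = min(1, 1 − 0.036 + 0.968) = min(1, 1.932) = 1.000
(r ∨ r) ∨ (~q → s) = max(0.718, 1.000) = 1.000
~r = 1 − 0.718 = 0.282
((r ∨ r) ∨ (~q → s)) ⊕ ~r = min(1, 1.000 + 0.282) = min(1, 1.282) = 1.000
r → p = min(1, 1 − 0.718 + 0.651) = min(1, 0.933) = 0.933
r ⊕ (r → p) = min(1, 0.718 + 0.933) = min(1, 1.651) = 1.000
p → (r ⊕ (r → p)) = min(1, 1 − 0.651 + 1.000) = min(1, 1.349) = 1.000
(((r ∨ r) ∨ (~q → s)) ⊕ ~r) ∨ (p → (r ⊕ (r → p))) = max(1.000, 1.000) = 1.000

1.000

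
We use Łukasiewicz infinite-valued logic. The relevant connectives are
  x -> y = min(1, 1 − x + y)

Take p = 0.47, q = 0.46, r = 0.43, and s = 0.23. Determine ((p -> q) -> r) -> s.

0.79

p -> q = min(1, 1 − 0.47 + 0.46) = min(1, 0.99) = 0.99
(p -> q) -> r = min(1, 1 − 0.99 + 0.43) = min(1, 0.44) = 0.44
((p -> q) -> r) -> s = min(1, 1 − 0.44 + 0.23) = min(1, 0.79) = 0.79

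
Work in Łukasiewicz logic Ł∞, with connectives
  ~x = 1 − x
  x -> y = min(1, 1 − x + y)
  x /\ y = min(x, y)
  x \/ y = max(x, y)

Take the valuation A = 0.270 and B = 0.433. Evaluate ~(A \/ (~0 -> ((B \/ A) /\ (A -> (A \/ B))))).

~0 = 1 − 0.000 = 1.000
B \/ A = max(0.433, 0.270) = 0.433
A \/ B = max(0.270, 0.433) = 0.433
A -> (A \/ B) = min(1, 1 − 0.270 + 0.433) = min(1, 1.163) = 1.000
(B \/ A) /\ (A -> (A \/ B)) = min(0.433, 1.000) = 0.433
~0 -> ((B \/ A) /\ (A -> (A \/ B))) = min(1, 1 − 1.000 + 0.433) = min(1, 0.433) = 0.433
A \/ (~0 -> ((B \/ A) /\ (A -> (A \/ B)))) = max(0.270, 0.433) = 0.433
~(A \/ (~0 -> ((B \/ A) /\ (A -> (A \/ B))))) = 1 − 0.433 = 0.567

0.567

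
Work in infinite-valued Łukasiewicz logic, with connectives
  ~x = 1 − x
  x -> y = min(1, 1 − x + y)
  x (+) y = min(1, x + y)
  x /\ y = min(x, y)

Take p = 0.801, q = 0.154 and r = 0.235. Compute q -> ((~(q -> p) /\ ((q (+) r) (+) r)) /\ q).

0.846

q -> p = min(1, 1 − 0.154 + 0.801) = min(1, 1.647) = 1.000
~(q -> p) = 1 − 1.000 = 0.000
q (+) r = min(1, 0.154 + 0.235) = min(1, 0.389) = 0.389
(q (+) r) (+) r = min(1, 0.389 + 0.235) = min(1, 0.624) = 0.624
~(q -> p) /\ ((q (+) r) (+) r) = min(0.000, 0.624) = 0.000
(~(q -> p) /\ ((q (+) r) (+) r)) /\ q = min(0.000, 0.154) = 0.000
q -> ((~(q -> p) /\ ((q (+) r) (+) r)) /\ q) = min(1, 1 − 0.154 + 0.000) = min(1, 0.846) = 0.846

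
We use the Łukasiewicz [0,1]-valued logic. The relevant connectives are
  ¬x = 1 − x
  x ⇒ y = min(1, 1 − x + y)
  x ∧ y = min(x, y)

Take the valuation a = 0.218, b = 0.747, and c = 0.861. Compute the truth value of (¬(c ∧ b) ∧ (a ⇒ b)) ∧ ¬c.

0.139

c ∧ b = min(0.861, 0.747) = 0.747
¬(c ∧ b) = 1 − 0.747 = 0.253
a ⇒ b = min(1, 1 − 0.218 + 0.747) = min(1, 1.529) = 1.000
¬(c ∧ b) ∧ (a ⇒ b) = min(0.253, 1.000) = 0.253
¬c = 1 − 0.861 = 0.139
(¬(c ∧ b) ∧ (a ⇒ b)) ∧ ¬c = min(0.253, 0.139) = 0.139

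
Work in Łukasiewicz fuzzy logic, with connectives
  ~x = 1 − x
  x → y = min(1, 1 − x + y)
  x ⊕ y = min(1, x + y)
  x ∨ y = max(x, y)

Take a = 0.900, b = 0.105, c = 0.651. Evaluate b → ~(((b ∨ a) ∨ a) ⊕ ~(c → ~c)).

b ∨ a = max(0.105, 0.900) = 0.900
(b ∨ a) ∨ a = max(0.900, 0.900) = 0.900
~c = 1 − 0.651 = 0.349
c → ~c = min(1, 1 − 0.651 + 0.349) = min(1, 0.698) = 0.698
~(c → ~c) = 1 − 0.698 = 0.302
((b ∨ a) ∨ a) ⊕ ~(c → ~c) = min(1, 0.900 + 0.302) = min(1, 1.202) = 1.000
~(((b ∨ a) ∨ a) ⊕ ~(c → ~c)) = 1 − 1.000 = 0.000
b → ~(((b ∨ a) ∨ a) ⊕ ~(c → ~c)) = min(1, 1 − 0.105 + 0.000) = min(1, 0.895) = 0.895

0.895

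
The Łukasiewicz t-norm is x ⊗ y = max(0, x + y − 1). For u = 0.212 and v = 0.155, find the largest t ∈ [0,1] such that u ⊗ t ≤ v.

0.943

The residuum of the Łukasiewicz t-norm gives the supremum: min(1, 1 − 0.212 + 0.155).
1 − 0.212 + 0.155 = 0.943, so t = min(1, 0.943) = 0.943.
Check: 0.212 ⊗ 0.943 = max(0, 0.155) = 0.155 ≤ 0.155.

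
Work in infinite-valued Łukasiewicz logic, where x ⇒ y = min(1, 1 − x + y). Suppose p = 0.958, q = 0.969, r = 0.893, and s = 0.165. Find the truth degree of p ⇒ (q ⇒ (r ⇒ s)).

r ⇒ s = min(1, 1 − 0.893 + 0.165) = min(1, 0.272) = 0.272
q ⇒ (r ⇒ s) = min(1, 1 − 0.969 + 0.272) = min(1, 0.303) = 0.303
p ⇒ (q ⇒ (r ⇒ s)) = min(1, 1 − 0.958 + 0.303) = min(1, 0.345) = 0.345

0.345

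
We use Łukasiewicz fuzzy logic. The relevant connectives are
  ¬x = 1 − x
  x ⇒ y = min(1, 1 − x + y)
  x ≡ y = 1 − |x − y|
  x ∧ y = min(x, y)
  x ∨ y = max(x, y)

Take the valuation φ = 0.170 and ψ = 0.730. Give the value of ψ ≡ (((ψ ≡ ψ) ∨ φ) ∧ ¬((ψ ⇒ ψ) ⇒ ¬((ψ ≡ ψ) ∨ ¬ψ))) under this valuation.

ψ ≡ ψ = 1 − |0.730 − 0.730| = 1 − 0.000 = 1.000
(ψ ≡ ψ) ∨ φ = max(1.000, 0.170) = 1.000
ψ ⇒ ψ = min(1, 1 − 0.730 + 0.730) = min(1, 1.000) = 1.000
¬ψ = 1 − 0.730 = 0.270
(ψ ≡ ψ) ∨ ¬ψ = max(1.000, 0.270) = 1.000
¬((ψ ≡ ψ) ∨ ¬ψ) = 1 − 1.000 = 0.000
(ψ ⇒ ψ) ⇒ ¬((ψ ≡ ψ) ∨ ¬ψ) = min(1, 1 − 1.000 + 0.000) = min(1, 0.000) = 0.000
¬((ψ ⇒ ψ) ⇒ ¬((ψ ≡ ψ) ∨ ¬ψ)) = 1 − 0.000 = 1.000
((ψ ≡ ψ) ∨ φ) ∧ ¬((ψ ⇒ ψ) ⇒ ¬((ψ ≡ ψ) ∨ ¬ψ)) = min(1.000, 1.000) = 1.000
ψ ≡ (((ψ ≡ ψ) ∨ φ) ∧ ¬((ψ ⇒ ψ) ⇒ ¬((ψ ≡ ψ) ∨ ¬ψ))) = 1 − |0.730 − 1.000| = 1 − 0.270 = 0.730

0.730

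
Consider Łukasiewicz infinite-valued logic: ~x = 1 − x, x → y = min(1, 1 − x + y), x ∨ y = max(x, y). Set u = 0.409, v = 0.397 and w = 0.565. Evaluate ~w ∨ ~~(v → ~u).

~w = 1 − 0.565 = 0.435
~u = 1 − 0.409 = 0.591
v → ~u = min(1, 1 − 0.397 + 0.591) = min(1, 1.194) = 1.000
~(v → ~u) = 1 − 1.000 = 0.000
~~(v → ~u) = 1 − 0.000 = 1.000
~w ∨ ~~(v → ~u) = max(0.435, 1.000) = 1.000

1.000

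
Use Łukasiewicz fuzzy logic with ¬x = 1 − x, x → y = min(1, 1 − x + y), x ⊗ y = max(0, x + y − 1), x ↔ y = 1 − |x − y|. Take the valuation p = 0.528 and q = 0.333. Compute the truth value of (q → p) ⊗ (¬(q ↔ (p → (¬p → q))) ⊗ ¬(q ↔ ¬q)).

0.001

q → p = min(1, 1 − 0.333 + 0.528) = min(1, 1.195) = 1.000
¬p = 1 − 0.528 = 0.472
¬p → q = min(1, 1 − 0.472 + 0.333) = min(1, 0.861) = 0.861
p → (¬p → q) = min(1, 1 − 0.528 + 0.861) = min(1, 1.333) = 1.000
q ↔ (p → (¬p → q)) = 1 − |0.333 − 1.000| = 1 − 0.667 = 0.333
¬(q ↔ (p → (¬p → q))) = 1 − 0.333 = 0.667
¬q = 1 − 0.333 = 0.667
q ↔ ¬q = 1 − |0.333 − 0.667| = 1 − 0.334 = 0.666
¬(q ↔ ¬q) = 1 − 0.666 = 0.334
¬(q ↔ (p → (¬p → q))) ⊗ ¬(q ↔ ¬q) = max(0, 0.667 + 0.334 − 1) = max(0, 0.001) = 0.001
(q → p) ⊗ (¬(q ↔ (p → (¬p → q))) ⊗ ¬(q ↔ ¬q)) = max(0, 1.000 + 0.001 − 1) = max(0, 0.001) = 0.001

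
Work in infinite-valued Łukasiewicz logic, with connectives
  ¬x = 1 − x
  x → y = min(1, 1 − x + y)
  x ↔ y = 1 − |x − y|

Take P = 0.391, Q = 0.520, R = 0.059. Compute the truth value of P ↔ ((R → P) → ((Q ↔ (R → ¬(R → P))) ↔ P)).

0.579

R → P = min(1, 1 − 0.059 + 0.391) = min(1, 1.332) = 1.000
¬(R → P) = 1 − 1.000 = 0.000
R → ¬(R → P) = min(1, 1 − 0.059 + 0.000) = min(1, 0.941) = 0.941
Q ↔ (R → ¬(R → P)) = 1 − |0.520 − 0.941| = 1 − 0.421 = 0.579
(Q ↔ (R → ¬(R → P))) ↔ P = 1 − |0.579 − 0.391| = 1 − 0.188 = 0.812
(R → P) → ((Q ↔ (R → ¬(R → P))) ↔ P) = min(1, 1 − 1.000 + 0.812) = min(1, 0.812) = 0.812
P ↔ ((R → P) → ((Q ↔ (R → ¬(R → P))) ↔ P)) = 1 − |0.391 − 0.812| = 1 − 0.421 = 0.579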